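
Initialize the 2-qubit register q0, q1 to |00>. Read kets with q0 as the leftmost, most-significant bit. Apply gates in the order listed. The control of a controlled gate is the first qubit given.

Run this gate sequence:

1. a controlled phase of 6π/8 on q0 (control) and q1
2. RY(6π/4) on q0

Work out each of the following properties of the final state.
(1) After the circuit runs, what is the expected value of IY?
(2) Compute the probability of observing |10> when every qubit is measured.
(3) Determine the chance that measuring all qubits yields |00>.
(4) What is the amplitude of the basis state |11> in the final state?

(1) In the final state, IY has expectation 0.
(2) Outcome |10> occurs with probability 1/2.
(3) A full measurement returns |00> with probability 1/2.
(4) The final state's coefficient on |11> equals 0.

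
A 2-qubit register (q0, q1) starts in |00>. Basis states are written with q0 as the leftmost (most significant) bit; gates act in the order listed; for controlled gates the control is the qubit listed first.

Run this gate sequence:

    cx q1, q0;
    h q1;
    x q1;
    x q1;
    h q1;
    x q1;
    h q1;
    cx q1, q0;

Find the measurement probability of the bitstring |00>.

Outcome |00> occurs with probability 1/2.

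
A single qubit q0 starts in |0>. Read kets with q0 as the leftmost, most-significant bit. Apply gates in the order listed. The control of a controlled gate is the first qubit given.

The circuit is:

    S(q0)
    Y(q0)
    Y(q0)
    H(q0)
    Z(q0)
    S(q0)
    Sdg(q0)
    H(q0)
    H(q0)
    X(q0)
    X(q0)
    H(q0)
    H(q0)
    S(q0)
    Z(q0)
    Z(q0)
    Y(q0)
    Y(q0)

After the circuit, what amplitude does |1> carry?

The final state's coefficient on |1> equals -sqrt(2)*I/2. Key observation: gates 7-14 undo each other exactly, leaving only the rest of the circuit to track.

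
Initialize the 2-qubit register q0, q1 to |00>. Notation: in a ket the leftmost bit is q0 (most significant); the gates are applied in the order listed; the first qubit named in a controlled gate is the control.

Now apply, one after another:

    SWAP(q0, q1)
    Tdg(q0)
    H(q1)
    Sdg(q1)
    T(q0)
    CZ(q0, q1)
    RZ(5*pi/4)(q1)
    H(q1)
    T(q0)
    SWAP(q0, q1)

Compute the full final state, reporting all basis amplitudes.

The resulting statevector has amplitude (1 - exp(I*pi/4))*exp(I*pi/8)/2 on |00>, 0 on |01>, (-1 + exp(3*I*pi/4))*exp(3*I*pi/8)/2 on |10>, 0 on |11>.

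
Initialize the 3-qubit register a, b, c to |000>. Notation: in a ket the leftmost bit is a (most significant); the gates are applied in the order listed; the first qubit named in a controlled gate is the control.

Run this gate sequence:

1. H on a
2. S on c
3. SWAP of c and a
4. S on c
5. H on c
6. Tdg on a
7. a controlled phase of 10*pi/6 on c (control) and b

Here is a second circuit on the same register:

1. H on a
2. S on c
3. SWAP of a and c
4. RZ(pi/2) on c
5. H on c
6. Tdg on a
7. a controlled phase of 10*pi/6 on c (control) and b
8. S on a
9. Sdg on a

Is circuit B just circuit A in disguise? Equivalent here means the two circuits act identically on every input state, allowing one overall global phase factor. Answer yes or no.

Yes, they are equivalent — the unitaries differ by at most a global phase.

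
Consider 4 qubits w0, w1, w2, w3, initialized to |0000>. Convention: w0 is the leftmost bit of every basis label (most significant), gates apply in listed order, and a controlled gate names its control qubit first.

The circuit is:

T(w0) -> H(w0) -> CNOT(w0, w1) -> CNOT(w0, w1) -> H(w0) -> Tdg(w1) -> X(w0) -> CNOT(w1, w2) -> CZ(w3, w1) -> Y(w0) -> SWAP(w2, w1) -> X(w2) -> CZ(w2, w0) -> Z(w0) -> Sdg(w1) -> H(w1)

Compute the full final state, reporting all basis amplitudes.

The final amplitudes are -sqrt(2)*I/2 on |0010>, -sqrt(2)*I/2 on |0110>, and 0 on every other basis state.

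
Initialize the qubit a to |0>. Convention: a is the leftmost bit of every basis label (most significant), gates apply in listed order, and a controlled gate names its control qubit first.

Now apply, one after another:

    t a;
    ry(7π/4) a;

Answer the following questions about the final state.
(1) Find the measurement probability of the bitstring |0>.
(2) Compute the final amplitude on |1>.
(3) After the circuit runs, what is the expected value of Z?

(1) A full measurement returns |0> with probability sqrt(2)/4 + 1/2.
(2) The amplitude on |1> is sqrt(2 - sqrt(2))/2.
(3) In the final state, Z has expectation sqrt(2)/2.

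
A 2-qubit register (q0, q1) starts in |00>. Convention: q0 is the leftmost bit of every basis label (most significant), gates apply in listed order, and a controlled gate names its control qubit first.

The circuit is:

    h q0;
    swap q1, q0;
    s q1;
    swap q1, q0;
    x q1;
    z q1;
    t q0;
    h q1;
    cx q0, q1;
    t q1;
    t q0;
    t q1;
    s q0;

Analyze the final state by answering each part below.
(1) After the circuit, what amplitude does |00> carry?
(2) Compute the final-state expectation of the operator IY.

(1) The amplitude on |00> is -1/2.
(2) In the final state, IY has expectation -1.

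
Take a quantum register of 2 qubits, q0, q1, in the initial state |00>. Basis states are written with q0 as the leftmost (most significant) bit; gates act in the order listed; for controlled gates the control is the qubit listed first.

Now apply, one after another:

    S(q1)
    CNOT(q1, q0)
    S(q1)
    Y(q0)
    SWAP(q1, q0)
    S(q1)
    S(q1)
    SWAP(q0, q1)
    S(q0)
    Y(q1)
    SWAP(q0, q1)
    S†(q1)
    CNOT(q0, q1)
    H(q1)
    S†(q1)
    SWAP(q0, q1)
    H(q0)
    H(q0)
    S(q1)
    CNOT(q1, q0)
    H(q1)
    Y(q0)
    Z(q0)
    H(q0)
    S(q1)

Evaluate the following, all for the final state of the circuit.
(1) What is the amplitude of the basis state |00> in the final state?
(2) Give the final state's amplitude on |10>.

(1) The final state's coefficient on |00> equals sqrt(2)*(1 - I)/4. Key observation: steps 17-18 multiply out to the identity, so the circuit reduces to the remaining gates.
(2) The final state's coefficient on |10> equals sqrt(2)*(1 + I)/4.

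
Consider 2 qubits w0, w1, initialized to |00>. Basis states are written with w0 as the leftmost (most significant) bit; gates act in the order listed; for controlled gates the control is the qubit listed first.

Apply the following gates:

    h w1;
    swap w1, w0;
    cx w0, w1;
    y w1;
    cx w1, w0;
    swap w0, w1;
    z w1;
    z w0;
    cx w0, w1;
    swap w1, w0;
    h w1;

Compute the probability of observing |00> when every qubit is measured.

A full measurement returns |00> with probability 1/4.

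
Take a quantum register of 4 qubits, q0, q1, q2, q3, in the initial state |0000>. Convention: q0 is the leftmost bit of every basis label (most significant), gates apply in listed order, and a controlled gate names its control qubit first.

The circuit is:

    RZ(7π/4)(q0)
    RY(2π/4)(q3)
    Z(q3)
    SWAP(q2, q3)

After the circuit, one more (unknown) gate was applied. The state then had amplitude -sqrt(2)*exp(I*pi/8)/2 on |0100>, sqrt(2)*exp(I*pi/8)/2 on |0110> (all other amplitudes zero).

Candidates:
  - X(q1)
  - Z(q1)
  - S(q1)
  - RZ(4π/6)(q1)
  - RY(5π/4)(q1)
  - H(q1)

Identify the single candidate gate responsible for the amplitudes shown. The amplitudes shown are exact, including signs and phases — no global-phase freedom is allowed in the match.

The unique candidate consistent with the amplitudes is X(q1).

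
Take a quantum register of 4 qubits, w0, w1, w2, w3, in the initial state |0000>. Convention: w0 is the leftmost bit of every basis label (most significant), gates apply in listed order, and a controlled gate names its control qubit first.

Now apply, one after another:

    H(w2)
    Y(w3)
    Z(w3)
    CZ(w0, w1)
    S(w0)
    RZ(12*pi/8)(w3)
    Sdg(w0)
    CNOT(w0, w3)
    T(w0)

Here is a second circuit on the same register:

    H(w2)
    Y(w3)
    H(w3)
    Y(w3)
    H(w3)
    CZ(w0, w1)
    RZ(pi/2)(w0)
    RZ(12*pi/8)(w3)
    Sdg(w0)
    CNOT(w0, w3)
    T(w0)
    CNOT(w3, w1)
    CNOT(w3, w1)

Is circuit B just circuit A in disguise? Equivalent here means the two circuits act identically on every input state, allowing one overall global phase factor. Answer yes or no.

No: there is an input state on which the two circuits produce genuinely different outputs (not merely differing by a phase).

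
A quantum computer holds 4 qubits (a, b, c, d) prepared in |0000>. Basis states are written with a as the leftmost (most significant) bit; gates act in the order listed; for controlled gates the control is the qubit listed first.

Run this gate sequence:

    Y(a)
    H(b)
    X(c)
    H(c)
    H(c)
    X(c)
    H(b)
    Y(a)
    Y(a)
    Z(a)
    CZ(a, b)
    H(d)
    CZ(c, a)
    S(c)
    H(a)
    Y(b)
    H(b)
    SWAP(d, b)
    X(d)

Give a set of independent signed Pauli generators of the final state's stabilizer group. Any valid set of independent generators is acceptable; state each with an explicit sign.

The stabilizer group can be generated by -XIII, +IXII, -IIIX, +IIZI, among other valid generating sets. Key observation: the block from step 1 through step 8 cancels to the identity and can be dropped.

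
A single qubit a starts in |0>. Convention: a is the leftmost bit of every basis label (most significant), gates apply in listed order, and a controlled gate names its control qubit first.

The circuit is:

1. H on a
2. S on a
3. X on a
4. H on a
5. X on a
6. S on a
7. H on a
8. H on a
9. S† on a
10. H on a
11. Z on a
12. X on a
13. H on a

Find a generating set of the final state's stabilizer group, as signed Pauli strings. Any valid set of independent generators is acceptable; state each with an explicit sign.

The final state is stabilized by the group generated by -Y; other independent generating sets are equally valid. Key observation: the block from step 6 through step 9 cancels to the identity and can be dropped.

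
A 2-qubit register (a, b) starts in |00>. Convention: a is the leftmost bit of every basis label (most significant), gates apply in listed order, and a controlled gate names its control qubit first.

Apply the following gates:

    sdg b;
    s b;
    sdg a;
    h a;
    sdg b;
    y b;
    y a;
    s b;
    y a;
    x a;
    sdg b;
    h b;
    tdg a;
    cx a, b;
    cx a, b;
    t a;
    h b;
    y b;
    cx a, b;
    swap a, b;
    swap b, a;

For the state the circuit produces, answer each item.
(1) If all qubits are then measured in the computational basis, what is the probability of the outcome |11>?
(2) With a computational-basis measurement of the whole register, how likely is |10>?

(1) The probability of measuring |11> is 1/2. Key observation: steps 12-17 multiply out to the identity, so the circuit reduces to the remaining gates.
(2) A full measurement returns |10> with probability 0.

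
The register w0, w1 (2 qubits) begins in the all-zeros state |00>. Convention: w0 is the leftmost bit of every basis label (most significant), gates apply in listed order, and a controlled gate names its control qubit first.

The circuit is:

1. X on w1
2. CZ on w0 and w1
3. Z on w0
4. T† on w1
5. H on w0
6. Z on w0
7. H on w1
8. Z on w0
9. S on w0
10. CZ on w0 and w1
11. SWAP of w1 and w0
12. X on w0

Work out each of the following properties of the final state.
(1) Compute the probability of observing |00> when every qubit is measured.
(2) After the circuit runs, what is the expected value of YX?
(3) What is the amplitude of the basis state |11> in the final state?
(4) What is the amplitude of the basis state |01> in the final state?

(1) Outcome |00> occurs with probability 1/4.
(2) In the final state, YX has expectation -1.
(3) |11> carries amplitude exp(I*pi/4)/2 in the final state.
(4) |01> carries amplitude exp(I*pi/4)/2 in the final state.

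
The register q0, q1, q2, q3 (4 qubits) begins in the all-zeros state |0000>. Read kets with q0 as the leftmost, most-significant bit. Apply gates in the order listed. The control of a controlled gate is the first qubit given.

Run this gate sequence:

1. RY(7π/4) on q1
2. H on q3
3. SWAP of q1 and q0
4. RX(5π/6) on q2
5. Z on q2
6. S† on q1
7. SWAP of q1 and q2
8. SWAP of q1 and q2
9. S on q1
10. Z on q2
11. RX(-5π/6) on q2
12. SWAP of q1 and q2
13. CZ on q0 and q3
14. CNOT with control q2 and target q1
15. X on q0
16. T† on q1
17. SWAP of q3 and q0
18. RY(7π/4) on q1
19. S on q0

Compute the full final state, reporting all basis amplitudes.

The final amplitudes are -1/4 on |0000>, 1/4 + sqrt(2)/4 on |0001>, 0 on |0010>, 0 on |0011>, -1/4 + sqrt(2)/4 on |0100>, -1/4 on |0101>, 0 on |0110>, 0 on |0111>, I/4 on |1000>, I*(1 + sqrt(2))/4 on |1001>, 0 on |1010>, 0 on |1011>, I*(1 - sqrt(2))/4 on |1100>, -I/4 on |1101>, 0 on |1110>, 0 on |1111>. Key observation: gates 4-11 undo each other exactly, leaving only the rest of the circuit to track.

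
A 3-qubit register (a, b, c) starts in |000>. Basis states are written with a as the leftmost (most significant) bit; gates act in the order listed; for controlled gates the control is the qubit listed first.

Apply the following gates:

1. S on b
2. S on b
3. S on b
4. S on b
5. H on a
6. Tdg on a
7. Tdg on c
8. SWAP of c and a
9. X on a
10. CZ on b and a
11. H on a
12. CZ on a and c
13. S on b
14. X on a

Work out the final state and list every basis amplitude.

The resulting statevector has amplitude -1/2 on |000>, -exp(3*I*pi/4)/2 on |001>, 0 on |010>, 0 on |011>, 1/2 on |100>, -exp(3*I*pi/4)/2 on |101>, 0 on |110>, 0 on |111>. Key observation: gates 1-4 undo each other exactly, leaving only the rest of the circuit to track.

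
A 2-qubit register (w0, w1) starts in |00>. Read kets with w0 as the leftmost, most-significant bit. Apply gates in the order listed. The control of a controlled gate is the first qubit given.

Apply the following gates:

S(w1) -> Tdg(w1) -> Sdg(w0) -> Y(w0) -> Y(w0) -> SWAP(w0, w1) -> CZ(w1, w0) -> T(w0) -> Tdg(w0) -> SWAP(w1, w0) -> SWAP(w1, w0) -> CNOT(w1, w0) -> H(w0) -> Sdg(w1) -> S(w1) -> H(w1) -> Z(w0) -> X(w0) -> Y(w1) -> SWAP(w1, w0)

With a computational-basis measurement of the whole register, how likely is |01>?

Outcome |01> occurs with probability 1/4. Key observation: steps 10-11 multiply out to the identity, so the circuit reduces to the remaining gates.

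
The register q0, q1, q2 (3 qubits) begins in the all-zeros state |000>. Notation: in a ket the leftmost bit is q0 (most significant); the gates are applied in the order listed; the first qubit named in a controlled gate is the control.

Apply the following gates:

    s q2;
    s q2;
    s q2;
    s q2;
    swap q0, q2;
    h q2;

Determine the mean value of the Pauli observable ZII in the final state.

In the final state, ZII has expectation 1. Key observation: steps 1-4 multiply out to the identity, so the circuit reduces to the remaining gates.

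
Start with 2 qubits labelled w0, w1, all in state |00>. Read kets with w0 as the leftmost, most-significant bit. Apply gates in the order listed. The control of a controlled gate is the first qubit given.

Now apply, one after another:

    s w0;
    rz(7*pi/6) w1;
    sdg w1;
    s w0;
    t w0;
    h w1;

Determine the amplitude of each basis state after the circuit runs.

The final amplitudes are -sqrt(2)*exp(5*I*pi/12)/2 on |00>, -sqrt(2)*exp(5*I*pi/12)/2 on |01>, 0 on |10>, 0 on |11>.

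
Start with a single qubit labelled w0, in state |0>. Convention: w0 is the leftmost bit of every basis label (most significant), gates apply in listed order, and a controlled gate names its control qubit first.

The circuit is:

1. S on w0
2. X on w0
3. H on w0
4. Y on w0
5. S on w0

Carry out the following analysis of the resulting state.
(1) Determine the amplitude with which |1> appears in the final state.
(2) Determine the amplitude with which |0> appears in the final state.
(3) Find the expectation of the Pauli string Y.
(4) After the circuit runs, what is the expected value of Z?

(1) |1> carries amplitude -sqrt(2)/2 in the final state.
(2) The amplitude on |0> is sqrt(2)*I/2.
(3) In the final state, Y has expectation 1.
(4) In the final state, Z has expectation 0.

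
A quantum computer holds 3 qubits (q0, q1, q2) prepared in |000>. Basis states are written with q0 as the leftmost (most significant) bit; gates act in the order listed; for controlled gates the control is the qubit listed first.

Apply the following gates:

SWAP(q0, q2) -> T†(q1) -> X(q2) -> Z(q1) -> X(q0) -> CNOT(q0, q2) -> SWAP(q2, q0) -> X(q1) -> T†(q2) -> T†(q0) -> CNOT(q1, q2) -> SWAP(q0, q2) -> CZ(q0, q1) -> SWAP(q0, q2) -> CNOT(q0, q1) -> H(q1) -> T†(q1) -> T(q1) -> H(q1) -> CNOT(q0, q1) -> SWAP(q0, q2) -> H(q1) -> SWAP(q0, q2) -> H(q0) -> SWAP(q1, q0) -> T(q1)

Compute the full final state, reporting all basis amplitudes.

After the circuit, the state carries amplitude -exp(3*I*pi/4)/2 on |000>, 0 on |001>, 1/2 on |010>, 0 on |011>, exp(3*I*pi/4)/2 on |100>, 0 on |101>, -1/2 on |110>, 0 on |111>. Key observation: steps 14-21 multiply out to the identity, so the circuit reduces to the remaining gates.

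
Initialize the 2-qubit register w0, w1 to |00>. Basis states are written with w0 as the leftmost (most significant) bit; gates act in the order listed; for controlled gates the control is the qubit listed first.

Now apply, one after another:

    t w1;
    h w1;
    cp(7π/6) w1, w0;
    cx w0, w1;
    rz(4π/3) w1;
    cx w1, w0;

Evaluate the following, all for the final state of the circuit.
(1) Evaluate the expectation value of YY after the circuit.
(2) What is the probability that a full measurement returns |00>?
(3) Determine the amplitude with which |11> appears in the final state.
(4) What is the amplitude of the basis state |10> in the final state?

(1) In the final state, YY has expectation 1/2.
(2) The probability of measuring |00> is 1/2.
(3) The final state's coefficient on |11> equals sqrt(2)*exp(2*I*pi/3)/2.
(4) The final state's coefficient on |10> equals 0.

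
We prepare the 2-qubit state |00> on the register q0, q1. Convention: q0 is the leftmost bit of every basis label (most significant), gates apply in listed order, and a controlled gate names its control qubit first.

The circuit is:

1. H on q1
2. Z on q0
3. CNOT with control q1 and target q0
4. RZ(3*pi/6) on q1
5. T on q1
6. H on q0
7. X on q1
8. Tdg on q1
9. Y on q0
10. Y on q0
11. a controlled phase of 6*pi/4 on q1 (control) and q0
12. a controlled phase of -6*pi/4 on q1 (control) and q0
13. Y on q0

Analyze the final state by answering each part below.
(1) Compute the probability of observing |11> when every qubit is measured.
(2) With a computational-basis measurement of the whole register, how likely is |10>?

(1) A full measurement returns |11> with probability 1/4. Key observation: the block from step 10 through step 13 cancels to the identity and can be dropped.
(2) A full measurement returns |10> with probability 1/4.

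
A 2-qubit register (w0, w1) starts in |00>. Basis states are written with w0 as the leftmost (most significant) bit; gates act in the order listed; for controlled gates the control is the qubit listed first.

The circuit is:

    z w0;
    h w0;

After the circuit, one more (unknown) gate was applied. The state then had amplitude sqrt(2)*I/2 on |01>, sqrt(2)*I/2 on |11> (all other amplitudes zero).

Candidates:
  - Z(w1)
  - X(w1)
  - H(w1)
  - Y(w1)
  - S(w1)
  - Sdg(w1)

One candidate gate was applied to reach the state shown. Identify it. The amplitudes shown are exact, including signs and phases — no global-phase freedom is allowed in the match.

The applied gate was Y(w1).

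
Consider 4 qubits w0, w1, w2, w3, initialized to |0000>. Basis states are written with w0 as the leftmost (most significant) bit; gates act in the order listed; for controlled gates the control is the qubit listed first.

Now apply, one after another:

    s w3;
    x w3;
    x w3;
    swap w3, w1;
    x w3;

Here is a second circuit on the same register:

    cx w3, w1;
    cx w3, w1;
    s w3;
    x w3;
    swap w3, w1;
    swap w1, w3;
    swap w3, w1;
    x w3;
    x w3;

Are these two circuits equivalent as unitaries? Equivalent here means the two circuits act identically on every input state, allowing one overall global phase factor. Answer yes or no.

No: there is an input state on which the two circuits produce genuinely different outputs (not merely differing by a phase).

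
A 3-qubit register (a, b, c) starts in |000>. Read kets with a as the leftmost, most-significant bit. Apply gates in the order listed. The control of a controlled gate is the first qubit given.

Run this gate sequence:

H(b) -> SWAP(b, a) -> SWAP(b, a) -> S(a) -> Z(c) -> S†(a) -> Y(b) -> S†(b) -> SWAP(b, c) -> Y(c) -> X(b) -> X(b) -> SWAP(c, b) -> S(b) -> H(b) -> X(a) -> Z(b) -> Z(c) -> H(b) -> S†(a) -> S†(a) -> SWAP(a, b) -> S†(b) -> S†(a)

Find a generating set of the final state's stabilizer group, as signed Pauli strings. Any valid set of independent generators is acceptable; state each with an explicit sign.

The stabilizer group can be generated by +YII, -IZI, +IIZ, among other valid generating sets. Key observation: gates 2-3 undo each other exactly, leaving only the rest of the circuit to track.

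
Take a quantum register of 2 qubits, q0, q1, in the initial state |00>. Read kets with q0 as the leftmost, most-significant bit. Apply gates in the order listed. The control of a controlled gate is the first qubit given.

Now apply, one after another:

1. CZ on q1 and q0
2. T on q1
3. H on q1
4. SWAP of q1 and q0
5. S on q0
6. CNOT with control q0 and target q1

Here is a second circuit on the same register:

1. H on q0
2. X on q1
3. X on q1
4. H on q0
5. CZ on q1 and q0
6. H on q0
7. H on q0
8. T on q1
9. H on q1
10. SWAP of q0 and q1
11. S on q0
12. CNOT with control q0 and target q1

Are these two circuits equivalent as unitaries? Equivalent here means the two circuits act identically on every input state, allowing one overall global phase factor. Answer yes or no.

Yes: on every input state the two circuits agree up to one overall phase factor.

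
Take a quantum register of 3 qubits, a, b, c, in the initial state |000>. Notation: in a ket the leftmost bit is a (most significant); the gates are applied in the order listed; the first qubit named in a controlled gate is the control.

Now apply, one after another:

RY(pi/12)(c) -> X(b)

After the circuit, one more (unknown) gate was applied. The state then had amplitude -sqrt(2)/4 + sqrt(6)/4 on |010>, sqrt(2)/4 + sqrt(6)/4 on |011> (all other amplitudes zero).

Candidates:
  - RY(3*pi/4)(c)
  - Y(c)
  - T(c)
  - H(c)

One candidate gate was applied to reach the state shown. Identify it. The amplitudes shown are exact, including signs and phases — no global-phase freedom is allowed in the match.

The unique candidate consistent with the amplitudes is RY(3*pi/4)(c).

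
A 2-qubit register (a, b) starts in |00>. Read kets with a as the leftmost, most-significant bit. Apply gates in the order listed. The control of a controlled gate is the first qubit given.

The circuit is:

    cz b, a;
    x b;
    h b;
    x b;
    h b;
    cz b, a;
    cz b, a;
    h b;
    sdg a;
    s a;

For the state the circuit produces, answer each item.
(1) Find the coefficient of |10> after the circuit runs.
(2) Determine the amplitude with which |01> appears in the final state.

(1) The amplitude on |10> is 0. Key observation: steps 5-8 multiply out to the identity, so the circuit reduces to the remaining gates.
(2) The final state's coefficient on |01> equals sqrt(2)/2.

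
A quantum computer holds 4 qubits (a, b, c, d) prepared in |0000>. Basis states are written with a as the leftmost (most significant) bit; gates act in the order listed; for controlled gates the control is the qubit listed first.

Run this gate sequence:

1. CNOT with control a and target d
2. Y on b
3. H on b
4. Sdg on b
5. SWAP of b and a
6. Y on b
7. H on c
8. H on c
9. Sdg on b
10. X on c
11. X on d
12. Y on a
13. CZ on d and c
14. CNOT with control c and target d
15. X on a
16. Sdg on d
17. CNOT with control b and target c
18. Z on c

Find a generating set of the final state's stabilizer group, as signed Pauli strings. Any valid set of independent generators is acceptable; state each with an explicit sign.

One valid set of independent stabilizer generators is -YIII, -IZII, +IIZI, +IIIZ (any independent generating set of the same group is equally correct). Key observation: gates 7-8 undo each other exactly, leaving only the rest of the circuit to track.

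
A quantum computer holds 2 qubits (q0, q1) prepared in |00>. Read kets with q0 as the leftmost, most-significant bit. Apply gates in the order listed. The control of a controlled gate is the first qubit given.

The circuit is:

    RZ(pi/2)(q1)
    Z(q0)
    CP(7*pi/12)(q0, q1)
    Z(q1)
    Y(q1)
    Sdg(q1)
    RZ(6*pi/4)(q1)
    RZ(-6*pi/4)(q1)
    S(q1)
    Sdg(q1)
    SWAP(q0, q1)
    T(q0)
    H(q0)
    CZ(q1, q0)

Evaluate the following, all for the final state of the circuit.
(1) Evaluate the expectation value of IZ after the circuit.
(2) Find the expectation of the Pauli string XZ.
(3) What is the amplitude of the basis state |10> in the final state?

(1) In the final state, IZ has expectation 1. Key observation: gates 6-9 undo each other exactly, leaving only the rest of the circuit to track.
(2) The expectation value of XZ is -1.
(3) The final state's coefficient on |10> equals -sqrt(2)/2.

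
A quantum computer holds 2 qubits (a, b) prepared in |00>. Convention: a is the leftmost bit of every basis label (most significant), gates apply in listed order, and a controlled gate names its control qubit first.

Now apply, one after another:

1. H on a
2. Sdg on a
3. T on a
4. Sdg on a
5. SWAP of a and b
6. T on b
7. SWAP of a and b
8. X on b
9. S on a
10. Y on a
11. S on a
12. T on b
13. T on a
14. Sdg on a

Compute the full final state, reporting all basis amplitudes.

After the circuit, the state carries amplitude 0 on |00>, -sqrt(2)*exp(3*I*pi/4)/2 on |01>, 0 on |10>, -sqrt(2)/2 on |11>.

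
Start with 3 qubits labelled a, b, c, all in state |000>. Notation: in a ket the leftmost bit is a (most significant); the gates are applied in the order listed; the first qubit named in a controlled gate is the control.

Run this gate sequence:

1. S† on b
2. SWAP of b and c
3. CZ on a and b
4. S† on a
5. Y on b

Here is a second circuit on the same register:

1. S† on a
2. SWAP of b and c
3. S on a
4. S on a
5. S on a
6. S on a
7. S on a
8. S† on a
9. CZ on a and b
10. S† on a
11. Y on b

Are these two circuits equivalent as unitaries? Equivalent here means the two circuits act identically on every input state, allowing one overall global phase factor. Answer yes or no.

No, they are not equivalent — no single phase factor reconciles the two unitaries.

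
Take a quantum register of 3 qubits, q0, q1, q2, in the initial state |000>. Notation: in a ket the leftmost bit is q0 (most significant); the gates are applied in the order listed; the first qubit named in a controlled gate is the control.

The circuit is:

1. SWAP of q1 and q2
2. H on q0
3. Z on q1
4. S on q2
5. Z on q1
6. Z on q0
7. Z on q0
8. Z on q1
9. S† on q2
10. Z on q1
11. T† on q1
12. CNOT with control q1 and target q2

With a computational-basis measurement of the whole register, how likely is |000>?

A full measurement returns |000> with probability 1/2. Key observation: gates 3-10 undo each other exactly, leaving only the rest of the circuit to track.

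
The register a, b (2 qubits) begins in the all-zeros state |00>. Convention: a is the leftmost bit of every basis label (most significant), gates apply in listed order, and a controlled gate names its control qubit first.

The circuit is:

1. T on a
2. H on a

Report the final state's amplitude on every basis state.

The resulting statevector has amplitude sqrt(2)/2 on |00>, 0 on |01>, sqrt(2)/2 on |10>, 0 on |11>.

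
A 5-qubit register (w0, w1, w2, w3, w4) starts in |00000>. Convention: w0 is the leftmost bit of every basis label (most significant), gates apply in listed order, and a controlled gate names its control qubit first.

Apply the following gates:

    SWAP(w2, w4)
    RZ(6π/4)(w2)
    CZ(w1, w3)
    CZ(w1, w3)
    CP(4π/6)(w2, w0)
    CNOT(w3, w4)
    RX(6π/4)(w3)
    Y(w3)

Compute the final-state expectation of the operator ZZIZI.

In the final state, ZZIZI has expectation 0. Key observation: steps 3-4 multiply out to the identity, so the circuit reduces to the remaining gates.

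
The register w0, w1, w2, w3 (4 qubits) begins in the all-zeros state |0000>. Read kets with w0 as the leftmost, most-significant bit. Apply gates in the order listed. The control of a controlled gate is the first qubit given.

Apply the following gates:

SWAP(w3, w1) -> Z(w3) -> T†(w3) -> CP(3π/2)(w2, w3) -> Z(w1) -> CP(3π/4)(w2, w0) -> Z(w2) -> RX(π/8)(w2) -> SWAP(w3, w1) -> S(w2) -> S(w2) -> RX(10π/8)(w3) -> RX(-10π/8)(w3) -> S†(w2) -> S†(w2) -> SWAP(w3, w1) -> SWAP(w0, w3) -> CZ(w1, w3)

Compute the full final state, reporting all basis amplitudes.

The resulting statevector has amplitude cos(pi/16) on |0000>, -I*sin(pi/16) on |0010>, and 0 on every other basis state.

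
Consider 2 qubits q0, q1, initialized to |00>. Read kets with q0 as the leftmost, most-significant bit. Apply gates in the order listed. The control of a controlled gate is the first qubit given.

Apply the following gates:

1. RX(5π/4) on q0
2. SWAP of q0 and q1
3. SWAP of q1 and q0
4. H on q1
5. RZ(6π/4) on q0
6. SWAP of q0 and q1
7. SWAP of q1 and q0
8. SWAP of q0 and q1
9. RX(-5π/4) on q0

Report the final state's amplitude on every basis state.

After the circuit, the state carries amplitude (-sqrt(2) + 1 + I)*exp(I*pi/4)/4 on |00>, (-1 + I + sqrt(2)*I)*exp(I*pi/4)/4 on |01>, (-sqrt(2) + 1 + I)*exp(I*pi/4)/4 on |10>, (-1 + I + sqrt(2)*I)*exp(I*pi/4)/4 on |11>.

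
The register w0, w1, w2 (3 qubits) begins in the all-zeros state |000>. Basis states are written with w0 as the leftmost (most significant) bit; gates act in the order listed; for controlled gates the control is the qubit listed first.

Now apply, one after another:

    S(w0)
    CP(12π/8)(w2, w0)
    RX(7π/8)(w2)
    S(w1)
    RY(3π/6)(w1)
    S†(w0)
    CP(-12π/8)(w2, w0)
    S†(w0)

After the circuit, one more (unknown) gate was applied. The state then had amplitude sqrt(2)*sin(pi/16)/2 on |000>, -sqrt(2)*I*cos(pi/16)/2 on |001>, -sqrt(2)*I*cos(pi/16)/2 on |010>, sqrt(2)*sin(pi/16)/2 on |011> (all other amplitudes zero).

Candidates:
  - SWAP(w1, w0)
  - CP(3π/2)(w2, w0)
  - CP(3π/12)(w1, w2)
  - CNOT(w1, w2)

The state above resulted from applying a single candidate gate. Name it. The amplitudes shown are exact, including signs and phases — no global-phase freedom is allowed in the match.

The applied gate was CNOT(w1, w2).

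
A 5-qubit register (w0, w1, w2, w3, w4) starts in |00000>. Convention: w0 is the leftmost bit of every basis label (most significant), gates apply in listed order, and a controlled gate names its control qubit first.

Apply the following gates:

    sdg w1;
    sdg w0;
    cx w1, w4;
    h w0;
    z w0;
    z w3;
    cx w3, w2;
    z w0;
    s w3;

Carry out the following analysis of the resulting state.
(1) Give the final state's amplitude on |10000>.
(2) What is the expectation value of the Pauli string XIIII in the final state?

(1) The amplitude on |10000> is sqrt(2)/2.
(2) The expectation value of XIIII is 1.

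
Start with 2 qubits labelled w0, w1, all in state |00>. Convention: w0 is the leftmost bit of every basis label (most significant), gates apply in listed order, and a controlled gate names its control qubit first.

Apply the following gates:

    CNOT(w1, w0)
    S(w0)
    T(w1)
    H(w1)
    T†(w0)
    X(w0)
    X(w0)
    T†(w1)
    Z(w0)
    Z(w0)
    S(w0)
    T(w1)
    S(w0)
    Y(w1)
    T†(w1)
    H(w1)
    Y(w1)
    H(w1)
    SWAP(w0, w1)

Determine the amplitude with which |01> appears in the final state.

|01> carries amplitude 0 in the final state.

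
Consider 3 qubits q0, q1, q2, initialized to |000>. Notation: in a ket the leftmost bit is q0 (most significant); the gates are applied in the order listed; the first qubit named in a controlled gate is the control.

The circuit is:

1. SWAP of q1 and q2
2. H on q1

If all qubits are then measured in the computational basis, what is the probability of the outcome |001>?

A full measurement returns |001> with probability 0.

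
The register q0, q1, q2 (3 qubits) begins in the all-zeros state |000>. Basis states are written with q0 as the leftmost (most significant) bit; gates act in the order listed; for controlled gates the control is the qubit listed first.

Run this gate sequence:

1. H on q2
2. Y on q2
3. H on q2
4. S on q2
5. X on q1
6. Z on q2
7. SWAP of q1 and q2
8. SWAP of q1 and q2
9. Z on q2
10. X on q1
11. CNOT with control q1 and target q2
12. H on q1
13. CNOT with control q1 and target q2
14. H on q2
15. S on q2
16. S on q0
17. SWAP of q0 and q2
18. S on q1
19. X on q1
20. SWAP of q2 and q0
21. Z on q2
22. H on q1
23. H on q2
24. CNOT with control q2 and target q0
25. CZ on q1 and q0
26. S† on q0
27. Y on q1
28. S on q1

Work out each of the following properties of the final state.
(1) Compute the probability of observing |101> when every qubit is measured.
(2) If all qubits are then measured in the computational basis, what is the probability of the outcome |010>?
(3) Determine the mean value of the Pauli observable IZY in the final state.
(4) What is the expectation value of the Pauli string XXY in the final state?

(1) A full measurement returns |101> with probability 1/2. Key observation: the block from step 5 through step 10 cancels to the identity and can be dropped.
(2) Outcome |010> occurs with probability 1/2.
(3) In the final state, IZY has expectation 0.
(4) The expectation value of XXY is -1.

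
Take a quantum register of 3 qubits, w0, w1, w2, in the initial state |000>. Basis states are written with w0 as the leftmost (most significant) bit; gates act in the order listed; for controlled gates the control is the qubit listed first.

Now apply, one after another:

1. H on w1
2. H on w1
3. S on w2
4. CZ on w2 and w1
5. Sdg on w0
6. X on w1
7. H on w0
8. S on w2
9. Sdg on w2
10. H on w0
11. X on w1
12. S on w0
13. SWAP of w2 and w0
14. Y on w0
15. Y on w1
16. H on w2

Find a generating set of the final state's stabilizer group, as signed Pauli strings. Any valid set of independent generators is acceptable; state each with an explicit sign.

The final state is stabilized by the group generated by +IIX, -ZII, -IZI; other independent generating sets are equally valid. Key observation: gates 5-12 undo each other exactly, leaving only the rest of the circuit to track.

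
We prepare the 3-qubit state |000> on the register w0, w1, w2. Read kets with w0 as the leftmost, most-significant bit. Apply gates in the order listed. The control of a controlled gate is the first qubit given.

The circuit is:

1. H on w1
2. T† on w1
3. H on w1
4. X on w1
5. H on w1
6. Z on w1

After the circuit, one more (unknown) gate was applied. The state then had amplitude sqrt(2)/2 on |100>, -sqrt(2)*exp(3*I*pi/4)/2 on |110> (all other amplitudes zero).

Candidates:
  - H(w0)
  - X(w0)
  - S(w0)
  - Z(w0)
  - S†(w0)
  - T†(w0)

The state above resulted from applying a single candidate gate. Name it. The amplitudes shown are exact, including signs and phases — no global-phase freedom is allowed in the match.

It was X(w0) that produced the state shown. Key observation: steps 3-6 multiply out to the identity, so the circuit reduces to the remaining gates.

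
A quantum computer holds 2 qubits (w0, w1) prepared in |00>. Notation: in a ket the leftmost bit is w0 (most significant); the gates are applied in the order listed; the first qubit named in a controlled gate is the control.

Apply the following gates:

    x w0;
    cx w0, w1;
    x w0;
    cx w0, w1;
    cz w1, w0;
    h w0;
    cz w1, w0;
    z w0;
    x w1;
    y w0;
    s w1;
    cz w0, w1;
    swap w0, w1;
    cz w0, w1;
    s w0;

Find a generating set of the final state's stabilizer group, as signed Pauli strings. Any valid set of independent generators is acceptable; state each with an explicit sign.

One valid set of independent stabilizer generators is -IX, +ZI (any independent generating set of the same group is equally correct).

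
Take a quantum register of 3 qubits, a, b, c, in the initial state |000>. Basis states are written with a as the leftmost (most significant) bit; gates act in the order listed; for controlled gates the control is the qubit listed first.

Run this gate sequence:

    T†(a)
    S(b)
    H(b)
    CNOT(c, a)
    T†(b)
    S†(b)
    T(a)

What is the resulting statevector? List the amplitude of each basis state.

After the circuit, the state carries amplitude sqrt(2)/2 on |000>, -sqrt(2)*exp(I*pi/4)/2 on |010>, and 0 on every other basis state.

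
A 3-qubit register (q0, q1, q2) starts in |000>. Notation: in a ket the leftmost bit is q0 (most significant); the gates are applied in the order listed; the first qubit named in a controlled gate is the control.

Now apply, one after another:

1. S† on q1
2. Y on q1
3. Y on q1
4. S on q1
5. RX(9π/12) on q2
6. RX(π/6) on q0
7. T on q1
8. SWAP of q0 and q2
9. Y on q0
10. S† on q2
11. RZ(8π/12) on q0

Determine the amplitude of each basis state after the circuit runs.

The final amplitudes are sqrt(sqrt(2) + 2)*(sqrt(2) + sqrt(6))*exp(2*I*pi/3)/8 on |000>, sqrt(sqrt(2) + 2)*(-sqrt(6) + sqrt(2))*exp(2*I*pi/3)/8 on |001>, 0 on |010>, 0 on |011>, sqrt(2 - sqrt(2))*(sqrt(2) + sqrt(6))*exp(5*I*pi/6)/8 on |100>, sqrt(2 - sqrt(2))*(-sqrt(6) + sqrt(2))*exp(5*I*pi/6)/8 on |101>, 0 on |110>, 0 on |111>. Key observation: the block from step 1 through step 4 cancels to the identity and can be dropped.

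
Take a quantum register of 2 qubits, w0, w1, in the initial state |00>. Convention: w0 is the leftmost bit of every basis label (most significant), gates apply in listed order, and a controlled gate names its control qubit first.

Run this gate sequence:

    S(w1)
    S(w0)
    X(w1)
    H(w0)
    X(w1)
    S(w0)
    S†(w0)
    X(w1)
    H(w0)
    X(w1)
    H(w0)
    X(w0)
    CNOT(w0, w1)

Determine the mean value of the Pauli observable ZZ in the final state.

The observable ZZ averages to 1. Key observation: gates 3-10 undo each other exactly, leaving only the rest of the circuit to track.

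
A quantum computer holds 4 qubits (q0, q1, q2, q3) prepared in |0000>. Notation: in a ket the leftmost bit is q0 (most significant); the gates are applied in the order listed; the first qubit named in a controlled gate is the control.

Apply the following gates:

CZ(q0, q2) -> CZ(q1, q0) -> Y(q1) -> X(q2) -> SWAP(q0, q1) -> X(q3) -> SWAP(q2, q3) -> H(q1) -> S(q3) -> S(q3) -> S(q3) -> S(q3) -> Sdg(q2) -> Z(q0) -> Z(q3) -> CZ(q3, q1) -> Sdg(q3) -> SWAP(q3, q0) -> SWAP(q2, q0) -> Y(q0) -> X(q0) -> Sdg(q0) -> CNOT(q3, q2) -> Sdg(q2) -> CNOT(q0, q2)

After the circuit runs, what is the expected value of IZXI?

In the final state, IZXI has expectation 0.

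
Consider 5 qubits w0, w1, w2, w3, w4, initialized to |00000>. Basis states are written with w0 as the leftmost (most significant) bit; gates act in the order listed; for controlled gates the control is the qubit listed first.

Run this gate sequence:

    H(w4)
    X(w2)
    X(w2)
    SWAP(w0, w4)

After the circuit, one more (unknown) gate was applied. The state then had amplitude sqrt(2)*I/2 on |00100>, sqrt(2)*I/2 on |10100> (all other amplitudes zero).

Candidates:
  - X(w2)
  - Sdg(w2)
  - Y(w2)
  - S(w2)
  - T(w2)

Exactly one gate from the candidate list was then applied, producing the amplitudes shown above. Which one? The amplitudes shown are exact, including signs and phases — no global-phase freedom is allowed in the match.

The unique candidate consistent with the amplitudes is Y(w2). Key observation: steps 2-3 multiply out to the identity, so the circuit reduces to the remaining gates.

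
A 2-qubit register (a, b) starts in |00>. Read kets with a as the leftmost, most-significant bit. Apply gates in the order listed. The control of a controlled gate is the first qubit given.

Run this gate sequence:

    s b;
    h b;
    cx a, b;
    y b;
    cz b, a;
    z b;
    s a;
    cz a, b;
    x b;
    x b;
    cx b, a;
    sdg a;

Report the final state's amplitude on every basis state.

The resulting statevector has amplitude -sqrt(2)*I/2 on |00>, 0 on |01>, 0 on |10>, -sqrt(2)/2 on |11>.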